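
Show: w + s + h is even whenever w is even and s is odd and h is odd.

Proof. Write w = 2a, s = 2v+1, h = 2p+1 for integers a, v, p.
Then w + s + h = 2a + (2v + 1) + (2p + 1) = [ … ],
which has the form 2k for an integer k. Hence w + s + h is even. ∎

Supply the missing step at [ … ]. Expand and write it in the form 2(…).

Expanding: 2a + (2v + 1) + (2p + 1) = 2a + 2p + 2v + 2.
Every term is even; pulling out the factor of 2 gives 2(a + p + v + 1).

2(a + p + v + 1)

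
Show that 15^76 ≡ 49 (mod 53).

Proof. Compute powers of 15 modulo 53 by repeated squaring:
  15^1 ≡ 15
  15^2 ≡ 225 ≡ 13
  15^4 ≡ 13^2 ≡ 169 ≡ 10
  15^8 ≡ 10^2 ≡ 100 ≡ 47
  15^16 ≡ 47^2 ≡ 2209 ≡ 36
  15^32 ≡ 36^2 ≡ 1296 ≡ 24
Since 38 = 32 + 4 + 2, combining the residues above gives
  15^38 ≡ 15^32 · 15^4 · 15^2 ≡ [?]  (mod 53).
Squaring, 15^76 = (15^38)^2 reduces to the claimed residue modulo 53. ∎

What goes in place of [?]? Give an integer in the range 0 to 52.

15^32 · 15^4 · 15^2 ≡ 24 · 10 · 13 = 3120.
3120 mod 53 = 46, so 15^38 ≡ 46 (mod 53).

46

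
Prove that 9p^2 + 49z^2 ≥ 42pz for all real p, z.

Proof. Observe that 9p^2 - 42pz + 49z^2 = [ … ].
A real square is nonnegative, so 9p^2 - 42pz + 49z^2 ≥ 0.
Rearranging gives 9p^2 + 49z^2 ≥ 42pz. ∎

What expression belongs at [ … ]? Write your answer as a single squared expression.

(3p - 7z)^2

9p^2 - 42pz + 49z^2 is a perfect-square trinomial: the outer terms are (3p)^2 and (7z)^2, and the cross term is -2·3p·7z.
So 9p^2 - 42pz + 49z^2 = (3p - 7z)^2 ≥ 0.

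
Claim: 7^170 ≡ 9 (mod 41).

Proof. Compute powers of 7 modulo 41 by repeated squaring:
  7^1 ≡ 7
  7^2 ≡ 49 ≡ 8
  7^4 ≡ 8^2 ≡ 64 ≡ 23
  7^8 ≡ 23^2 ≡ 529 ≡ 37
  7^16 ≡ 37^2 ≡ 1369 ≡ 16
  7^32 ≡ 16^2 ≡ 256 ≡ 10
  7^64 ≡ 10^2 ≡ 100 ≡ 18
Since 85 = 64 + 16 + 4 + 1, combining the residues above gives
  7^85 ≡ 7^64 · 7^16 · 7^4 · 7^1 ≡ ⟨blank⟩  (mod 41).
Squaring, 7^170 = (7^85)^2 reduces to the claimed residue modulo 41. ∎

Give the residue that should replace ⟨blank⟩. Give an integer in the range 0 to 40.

7^64 · 7^16 · 7^4 · 7^1 ≡ 18 · 16 · 23 · 7 = 46368.
46368 mod 41 = 38, so 7^85 ≡ 38 (mod 41).

38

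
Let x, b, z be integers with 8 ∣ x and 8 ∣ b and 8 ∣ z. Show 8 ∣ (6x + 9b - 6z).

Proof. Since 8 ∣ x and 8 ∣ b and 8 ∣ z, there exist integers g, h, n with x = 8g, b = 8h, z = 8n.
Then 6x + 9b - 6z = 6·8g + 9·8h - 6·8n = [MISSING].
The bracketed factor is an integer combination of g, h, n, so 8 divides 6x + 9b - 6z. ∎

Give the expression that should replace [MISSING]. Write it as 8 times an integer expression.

Pull the common 8 out of every term: 6·8g + 9·8h - 6·8n = 8(6g + 9h - 6n).
6g + 9h - 6n is an integer, which exhibits the divisibility.

8(6g + 9h - 6n)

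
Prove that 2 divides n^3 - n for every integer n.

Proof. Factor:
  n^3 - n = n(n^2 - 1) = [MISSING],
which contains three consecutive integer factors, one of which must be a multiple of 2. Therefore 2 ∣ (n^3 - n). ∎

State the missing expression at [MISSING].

(n - 1)n(n + 1)

n(n^2 - 1) = n(n - 1)(n + 1) = (n - 1)n(n + 1).
These three factors are consecutive integers, so their product is divisible by 2.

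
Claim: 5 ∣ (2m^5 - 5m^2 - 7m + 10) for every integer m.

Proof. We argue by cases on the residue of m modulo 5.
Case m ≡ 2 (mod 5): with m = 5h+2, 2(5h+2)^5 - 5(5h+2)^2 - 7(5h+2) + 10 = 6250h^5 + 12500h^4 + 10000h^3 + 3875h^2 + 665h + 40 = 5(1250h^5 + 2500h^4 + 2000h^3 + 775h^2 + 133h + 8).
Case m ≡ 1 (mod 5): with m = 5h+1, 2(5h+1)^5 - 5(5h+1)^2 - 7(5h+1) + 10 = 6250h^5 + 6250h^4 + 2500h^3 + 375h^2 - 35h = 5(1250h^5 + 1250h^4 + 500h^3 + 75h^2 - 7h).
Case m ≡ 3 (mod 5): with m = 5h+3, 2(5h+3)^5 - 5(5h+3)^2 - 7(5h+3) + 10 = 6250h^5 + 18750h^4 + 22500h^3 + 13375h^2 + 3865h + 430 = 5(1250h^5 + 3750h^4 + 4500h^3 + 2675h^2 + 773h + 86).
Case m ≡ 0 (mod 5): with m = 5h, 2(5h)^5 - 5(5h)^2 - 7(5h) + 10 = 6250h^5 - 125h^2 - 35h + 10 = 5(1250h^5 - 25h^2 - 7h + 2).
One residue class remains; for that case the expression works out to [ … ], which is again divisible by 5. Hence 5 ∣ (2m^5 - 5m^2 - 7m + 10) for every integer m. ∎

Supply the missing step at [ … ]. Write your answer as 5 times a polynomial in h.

5(1250h^5 + 5000h^4 + 8000h^3 + 6375h^2 + 2513h + 390)

Only m ≡ 4 (mod 5) is unaccounted for. Put m = 5h+4:
2(5h+4)^5 - 5(5h+4)^2 - 7(5h+4) + 10 expands to 6250h^5 + 25000h^4 + 40000h^3 + 31875h^2 + 12565h + 1950,
and factoring out 5 leaves 5(1250h^5 + 5000h^4 + 8000h^3 + 6375h^2 + 2513h + 390).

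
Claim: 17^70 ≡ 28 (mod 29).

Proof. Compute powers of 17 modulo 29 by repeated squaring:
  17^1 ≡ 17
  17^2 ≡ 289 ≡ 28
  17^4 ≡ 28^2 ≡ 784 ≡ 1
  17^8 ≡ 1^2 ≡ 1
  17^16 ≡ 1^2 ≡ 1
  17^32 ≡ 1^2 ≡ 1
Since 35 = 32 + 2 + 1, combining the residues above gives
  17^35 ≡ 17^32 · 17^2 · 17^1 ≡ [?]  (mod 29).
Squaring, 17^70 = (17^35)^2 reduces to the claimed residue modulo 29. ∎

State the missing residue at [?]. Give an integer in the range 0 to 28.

12

Multiply the listed residues: 1 · 28 · 17 = 28 → 476.
Reducing modulo 29: 476 = 16·29 + 12, so 17^35 ≡ 12.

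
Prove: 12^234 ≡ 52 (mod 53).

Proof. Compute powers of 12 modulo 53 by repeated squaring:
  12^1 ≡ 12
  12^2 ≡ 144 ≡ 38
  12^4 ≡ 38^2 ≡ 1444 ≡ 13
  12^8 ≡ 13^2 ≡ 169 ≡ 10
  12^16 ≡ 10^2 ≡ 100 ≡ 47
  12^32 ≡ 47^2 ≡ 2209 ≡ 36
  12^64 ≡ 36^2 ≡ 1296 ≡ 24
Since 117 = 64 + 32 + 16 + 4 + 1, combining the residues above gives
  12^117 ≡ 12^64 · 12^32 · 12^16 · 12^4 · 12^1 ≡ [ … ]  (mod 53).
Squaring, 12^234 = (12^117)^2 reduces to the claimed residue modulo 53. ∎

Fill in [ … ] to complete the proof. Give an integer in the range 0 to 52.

Multiply the listed residues: 24 · 36 · 47 · 13 · 12 = 864 → 40608 → 527904 → 6334848.
Reducing modulo 53: 6334848 = 119525·53 + 23, so 12^117 ≡ 23.

23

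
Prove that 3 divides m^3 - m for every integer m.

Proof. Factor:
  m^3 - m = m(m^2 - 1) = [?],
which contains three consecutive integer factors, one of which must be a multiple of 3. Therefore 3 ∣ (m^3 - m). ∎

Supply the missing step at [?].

(m - 1)m(m + 1)

m(m^2 - 1) = m(m - 1)(m + 1) = (m - 1)m(m + 1).
These three factors are consecutive integers, so their product is divisible by 3.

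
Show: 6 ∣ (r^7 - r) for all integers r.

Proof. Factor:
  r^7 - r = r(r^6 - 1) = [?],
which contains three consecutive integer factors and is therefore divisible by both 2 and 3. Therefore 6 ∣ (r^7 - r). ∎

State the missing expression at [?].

r^6 - 1 = (r^2 - 1)(r^4 + r^2 + 1), and r^2 - 1 = (r-1)(r+1).
So r(r^6 - 1) = (r - 1)r(r + 1)(r^4 + r^2 + 1).

(r - 1)r(r + 1)(r^4 + r^2 + 1)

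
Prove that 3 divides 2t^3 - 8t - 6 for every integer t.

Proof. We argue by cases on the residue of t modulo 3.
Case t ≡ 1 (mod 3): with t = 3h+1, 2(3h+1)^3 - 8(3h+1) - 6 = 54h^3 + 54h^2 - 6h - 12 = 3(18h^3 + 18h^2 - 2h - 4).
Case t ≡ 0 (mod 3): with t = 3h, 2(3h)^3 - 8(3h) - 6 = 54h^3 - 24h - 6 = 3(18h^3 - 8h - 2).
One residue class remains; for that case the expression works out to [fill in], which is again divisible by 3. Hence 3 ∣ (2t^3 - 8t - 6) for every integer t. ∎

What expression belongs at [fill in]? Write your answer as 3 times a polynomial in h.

3(18h^3 + 36h^2 + 16h - 2)

The residues treated are {1, 0}, so the missing case is t ≡ 2 (mod 3); write t = 3h+2.
Then 2(3h+2)^3 - 8(3h+2) - 6 = 54h^3 + 108h^2 + 48h - 6 = 3(18h^3 + 36h^2 + 16h - 2).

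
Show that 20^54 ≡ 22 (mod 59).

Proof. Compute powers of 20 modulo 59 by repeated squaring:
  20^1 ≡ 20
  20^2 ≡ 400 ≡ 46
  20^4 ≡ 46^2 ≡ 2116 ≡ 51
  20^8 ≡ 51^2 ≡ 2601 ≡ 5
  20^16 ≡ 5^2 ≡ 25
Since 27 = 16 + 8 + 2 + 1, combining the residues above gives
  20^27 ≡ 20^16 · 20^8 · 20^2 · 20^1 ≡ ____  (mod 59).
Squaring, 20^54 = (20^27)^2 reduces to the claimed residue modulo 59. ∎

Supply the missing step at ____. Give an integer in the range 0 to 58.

9

Multiply the listed residues: 25 · 5 · 46 · 20 = 125 → 5750 → 115000.
Reducing modulo 59: 115000 = 1949·59 + 9, so 20^27 ≡ 9.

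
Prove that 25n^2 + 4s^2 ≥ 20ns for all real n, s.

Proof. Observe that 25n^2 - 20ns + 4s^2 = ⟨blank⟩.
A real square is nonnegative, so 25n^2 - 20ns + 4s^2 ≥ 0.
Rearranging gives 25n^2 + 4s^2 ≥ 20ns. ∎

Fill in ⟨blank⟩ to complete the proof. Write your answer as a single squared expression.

(5n - 2s)^2

The leading and trailing coefficients are 5^2 and 2^2, and 20 = 2·5·2, so the trinomial is (5n - 2s)^2.
Hence 25n^2 - 20ns + 4s^2 ≥ 0.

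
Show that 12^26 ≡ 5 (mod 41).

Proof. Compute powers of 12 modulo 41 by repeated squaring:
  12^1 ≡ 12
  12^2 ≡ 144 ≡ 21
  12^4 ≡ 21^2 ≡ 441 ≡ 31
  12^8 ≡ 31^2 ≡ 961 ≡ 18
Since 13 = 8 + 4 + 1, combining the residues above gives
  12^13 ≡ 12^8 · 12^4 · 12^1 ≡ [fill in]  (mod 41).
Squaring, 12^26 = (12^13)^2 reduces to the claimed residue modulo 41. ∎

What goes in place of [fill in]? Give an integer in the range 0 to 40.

12^8 · 12^4 · 12^1 ≡ 18 · 31 · 12 = 6696.
6696 mod 41 = 13, so 12^13 ≡ 13 (mod 41).

13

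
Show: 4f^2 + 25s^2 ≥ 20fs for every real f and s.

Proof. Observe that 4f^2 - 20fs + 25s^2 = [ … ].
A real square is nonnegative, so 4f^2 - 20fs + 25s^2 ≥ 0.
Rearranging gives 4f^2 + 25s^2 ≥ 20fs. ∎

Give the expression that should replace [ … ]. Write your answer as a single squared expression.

(2f - 5s)^2

The leading and trailing coefficients are 2^2 and 5^2, and 20 = 2·2·5, so the trinomial is (2f - 5s)^2.
Hence 4f^2 - 20fs + 25s^2 ≥ 0.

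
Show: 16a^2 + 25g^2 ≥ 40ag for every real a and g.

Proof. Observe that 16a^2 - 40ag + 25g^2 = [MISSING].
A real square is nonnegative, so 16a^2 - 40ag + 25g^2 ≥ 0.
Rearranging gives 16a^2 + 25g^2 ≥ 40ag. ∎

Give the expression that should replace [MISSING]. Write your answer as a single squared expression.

(4a - 5g)^2

16a^2 - 40ag + 25g^2 is a perfect-square trinomial: the outer terms are (4a)^2 and (5g)^2, and the cross term is -2·4a·5g.
So 16a^2 - 40ag + 25g^2 = (4a - 5g)^2 ≥ 0.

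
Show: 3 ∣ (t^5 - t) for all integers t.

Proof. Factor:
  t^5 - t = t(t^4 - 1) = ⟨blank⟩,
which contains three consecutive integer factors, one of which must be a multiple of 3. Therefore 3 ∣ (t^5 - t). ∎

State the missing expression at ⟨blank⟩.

t^4 - 1 = (t^2 - 1)(t^2 + 1), and t^2 - 1 = (t-1)(t+1).
So t(t^4 - 1) = (t - 1)t(t + 1)(t^2 + 1).

(t - 1)t(t + 1)(t^2 + 1)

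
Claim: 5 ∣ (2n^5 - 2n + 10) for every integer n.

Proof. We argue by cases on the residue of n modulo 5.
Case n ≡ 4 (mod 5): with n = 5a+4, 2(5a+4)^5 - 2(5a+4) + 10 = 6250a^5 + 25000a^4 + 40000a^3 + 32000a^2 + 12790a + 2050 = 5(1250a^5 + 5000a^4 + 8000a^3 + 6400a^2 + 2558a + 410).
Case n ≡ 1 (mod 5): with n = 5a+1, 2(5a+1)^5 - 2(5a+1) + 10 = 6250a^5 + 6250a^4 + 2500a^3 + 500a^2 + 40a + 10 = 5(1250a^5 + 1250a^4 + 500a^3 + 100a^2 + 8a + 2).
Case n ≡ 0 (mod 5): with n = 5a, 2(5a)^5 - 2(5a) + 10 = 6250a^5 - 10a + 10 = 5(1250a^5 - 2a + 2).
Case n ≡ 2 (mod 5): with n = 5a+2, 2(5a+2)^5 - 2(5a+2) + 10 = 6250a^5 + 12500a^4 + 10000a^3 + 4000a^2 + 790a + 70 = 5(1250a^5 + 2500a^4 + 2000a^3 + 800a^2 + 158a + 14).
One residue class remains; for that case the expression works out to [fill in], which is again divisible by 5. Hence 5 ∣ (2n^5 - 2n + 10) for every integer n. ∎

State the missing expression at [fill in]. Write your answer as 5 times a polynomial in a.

Only n ≡ 3 (mod 5) is unaccounted for. Put n = 5a+3:
2(5a+3)^5 - 2(5a+3) + 10 expands to 6250a^5 + 18750a^4 + 22500a^3 + 13500a^2 + 4040a + 490,
and factoring out 5 leaves 5(1250a^5 + 3750a^4 + 4500a^3 + 2700a^2 + 808a + 98).

5(1250a^5 + 3750a^4 + 4500a^3 + 2700a^2 + 808a + 98)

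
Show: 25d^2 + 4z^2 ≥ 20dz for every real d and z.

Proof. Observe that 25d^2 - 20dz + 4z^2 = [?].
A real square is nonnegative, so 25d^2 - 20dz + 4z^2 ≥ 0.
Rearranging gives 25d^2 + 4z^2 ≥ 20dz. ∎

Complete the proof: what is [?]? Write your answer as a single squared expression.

(5d - 2z)^2

The leading and trailing coefficients are 5^2 and 2^2, and 20 = 2·5·2, so the trinomial is (5d - 2z)^2.
Hence 25d^2 - 20dz + 4z^2 ≥ 0.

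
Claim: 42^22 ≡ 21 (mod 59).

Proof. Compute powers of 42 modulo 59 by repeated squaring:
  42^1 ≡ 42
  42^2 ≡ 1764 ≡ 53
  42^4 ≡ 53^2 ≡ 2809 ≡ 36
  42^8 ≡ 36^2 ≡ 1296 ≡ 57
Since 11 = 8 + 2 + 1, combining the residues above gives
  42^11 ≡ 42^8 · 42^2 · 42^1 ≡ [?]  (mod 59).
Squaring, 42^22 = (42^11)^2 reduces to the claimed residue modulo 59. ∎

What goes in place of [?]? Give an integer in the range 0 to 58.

32

42^8 · 42^2 · 42^1 ≡ 57 · 53 · 42 = 126882.
126882 mod 59 = 32, so 42^11 ≡ 32 (mod 59).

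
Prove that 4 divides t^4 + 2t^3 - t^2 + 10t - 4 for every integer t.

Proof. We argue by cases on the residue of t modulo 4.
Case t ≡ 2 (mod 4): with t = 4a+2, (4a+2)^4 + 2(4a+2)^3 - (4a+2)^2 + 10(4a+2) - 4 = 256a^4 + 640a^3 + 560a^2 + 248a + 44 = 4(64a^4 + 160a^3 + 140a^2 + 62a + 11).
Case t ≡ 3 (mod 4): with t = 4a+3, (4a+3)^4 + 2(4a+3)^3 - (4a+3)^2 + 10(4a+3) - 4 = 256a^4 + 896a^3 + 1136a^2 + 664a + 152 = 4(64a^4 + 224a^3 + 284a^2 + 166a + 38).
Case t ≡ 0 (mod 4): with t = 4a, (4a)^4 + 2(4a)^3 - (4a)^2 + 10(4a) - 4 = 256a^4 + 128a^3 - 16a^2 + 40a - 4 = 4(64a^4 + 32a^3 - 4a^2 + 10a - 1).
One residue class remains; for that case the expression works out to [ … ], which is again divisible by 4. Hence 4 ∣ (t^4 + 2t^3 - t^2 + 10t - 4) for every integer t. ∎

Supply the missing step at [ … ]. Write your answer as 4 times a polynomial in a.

The residues treated are {2, 3, 0}, so the missing case is t ≡ 1 (mod 4); write t = 4a+1.
Then (4a+1)^4 + 2(4a+1)^3 - (4a+1)^2 + 10(4a+1) - 4 = 256a^4 + 384a^3 + 176a^2 + 72a + 8 = 4(64a^4 + 96a^3 + 44a^2 + 18a + 2).

4(64a^4 + 96a^3 + 44a^2 + 18a + 2)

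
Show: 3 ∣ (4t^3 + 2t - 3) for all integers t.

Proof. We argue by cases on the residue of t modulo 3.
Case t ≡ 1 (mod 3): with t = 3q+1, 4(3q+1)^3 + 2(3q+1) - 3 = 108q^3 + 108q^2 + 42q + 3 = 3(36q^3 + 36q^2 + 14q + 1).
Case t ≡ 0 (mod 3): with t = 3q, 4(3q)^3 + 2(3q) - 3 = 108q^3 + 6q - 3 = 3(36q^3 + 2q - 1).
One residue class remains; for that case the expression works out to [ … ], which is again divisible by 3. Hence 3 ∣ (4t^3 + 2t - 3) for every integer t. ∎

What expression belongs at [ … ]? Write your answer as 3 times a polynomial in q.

Only t ≡ 2 (mod 3) is unaccounted for. Put t = 3q+2:
4(3q+2)^3 + 2(3q+2) - 3 expands to 108q^3 + 216q^2 + 150q + 33,
and factoring out 3 leaves 3(36q^3 + 72q^2 + 50q + 11).

3(36q^3 + 72q^2 + 50q + 11)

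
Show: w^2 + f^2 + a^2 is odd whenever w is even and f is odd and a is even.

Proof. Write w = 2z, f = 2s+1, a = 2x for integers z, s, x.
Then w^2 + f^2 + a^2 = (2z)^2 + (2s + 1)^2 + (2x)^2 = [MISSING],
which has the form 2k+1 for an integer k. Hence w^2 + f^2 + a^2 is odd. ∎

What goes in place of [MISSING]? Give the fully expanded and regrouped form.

(2z)^2 + (2s + 1)^2 + (2x)^2 = 4s^2 + 4s + 4x^2 + 4z^2 + 1
= 2(2s^2 + 2s + 2x^2 + 2z^2) + 1.
Since 2s^2 + 2s + 2x^2 + 2z^2 is an integer, the sum of squares is of the form 2k+1 for an integer k.

2(2s^2 + 2s + 2x^2 + 2z^2) + 1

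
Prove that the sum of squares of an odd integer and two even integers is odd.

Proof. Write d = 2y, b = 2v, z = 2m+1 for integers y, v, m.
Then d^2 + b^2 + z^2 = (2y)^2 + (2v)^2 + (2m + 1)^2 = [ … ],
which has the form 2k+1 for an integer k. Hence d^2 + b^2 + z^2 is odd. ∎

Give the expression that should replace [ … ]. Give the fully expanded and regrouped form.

2(2m^2 + 2m + 2v^2 + 2y^2) + 1

(2y)^2 + (2v)^2 + (2m + 1)^2 = 4m^2 + 4m + 4v^2 + 4y^2 + 1
= 2(2m^2 + 2m + 2v^2 + 2y^2) + 1.
Since 2m^2 + 2m + 2v^2 + 2y^2 is an integer, the sum of squares is of the form 2k+1 for an integer k.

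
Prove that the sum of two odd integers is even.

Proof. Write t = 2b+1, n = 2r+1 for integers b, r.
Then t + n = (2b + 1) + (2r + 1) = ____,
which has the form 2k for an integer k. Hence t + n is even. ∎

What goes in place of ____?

Expanding: (2b + 1) + (2r + 1) = 2b + 2r + 2.
Every term is even; pulling out the factor of 2 gives 2(b + r + 1).

2(b + r + 1)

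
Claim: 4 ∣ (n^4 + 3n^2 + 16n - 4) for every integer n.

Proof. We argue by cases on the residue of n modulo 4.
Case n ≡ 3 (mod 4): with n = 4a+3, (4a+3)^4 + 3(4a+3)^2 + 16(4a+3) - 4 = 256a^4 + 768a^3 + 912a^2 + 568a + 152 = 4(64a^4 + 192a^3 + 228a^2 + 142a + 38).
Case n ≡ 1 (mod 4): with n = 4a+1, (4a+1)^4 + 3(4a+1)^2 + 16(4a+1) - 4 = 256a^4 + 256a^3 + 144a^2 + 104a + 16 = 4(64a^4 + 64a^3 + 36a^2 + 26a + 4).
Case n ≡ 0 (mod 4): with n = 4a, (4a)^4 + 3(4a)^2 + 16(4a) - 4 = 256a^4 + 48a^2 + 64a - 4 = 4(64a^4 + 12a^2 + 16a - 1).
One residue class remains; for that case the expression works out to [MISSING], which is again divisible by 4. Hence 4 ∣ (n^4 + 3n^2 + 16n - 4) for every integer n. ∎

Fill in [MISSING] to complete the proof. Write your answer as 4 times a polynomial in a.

4(64a^4 + 128a^3 + 108a^2 + 60a + 14)

The residues treated are {3, 1, 0}, so the missing case is n ≡ 2 (mod 4); write n = 4a+2.
Then (4a+2)^4 + 3(4a+2)^2 + 16(4a+2) - 4 = 256a^4 + 512a^3 + 432a^2 + 240a + 56 = 4(64a^4 + 128a^3 + 108a^2 + 60a + 14).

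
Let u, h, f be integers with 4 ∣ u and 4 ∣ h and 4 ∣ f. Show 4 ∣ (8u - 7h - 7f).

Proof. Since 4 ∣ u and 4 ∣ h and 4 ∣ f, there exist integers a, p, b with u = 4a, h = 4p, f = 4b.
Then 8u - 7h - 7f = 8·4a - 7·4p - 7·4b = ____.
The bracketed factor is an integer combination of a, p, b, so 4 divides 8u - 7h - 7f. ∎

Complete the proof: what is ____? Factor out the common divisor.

4(8a - 7b - 7p)

Pull the common 4 out of every term: 8·4a - 7·4p - 7·4b = 4(8a - 7b - 7p).
8a - 7b - 7p is an integer, which exhibits the divisibility.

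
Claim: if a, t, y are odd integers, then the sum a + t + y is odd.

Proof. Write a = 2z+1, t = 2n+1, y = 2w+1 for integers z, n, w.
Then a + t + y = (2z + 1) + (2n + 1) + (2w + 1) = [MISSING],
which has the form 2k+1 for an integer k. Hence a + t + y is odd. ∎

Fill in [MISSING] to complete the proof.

2(n + w + z + 1) + 1

(2z + 1) + (2n + 1) + (2w + 1) = 2n + 2w + 2z + 3
= 2(n + w + z + 1) + 1.
Since n + w + z + 1 is an integer, the sum is of the form 2k+1 for an integer k.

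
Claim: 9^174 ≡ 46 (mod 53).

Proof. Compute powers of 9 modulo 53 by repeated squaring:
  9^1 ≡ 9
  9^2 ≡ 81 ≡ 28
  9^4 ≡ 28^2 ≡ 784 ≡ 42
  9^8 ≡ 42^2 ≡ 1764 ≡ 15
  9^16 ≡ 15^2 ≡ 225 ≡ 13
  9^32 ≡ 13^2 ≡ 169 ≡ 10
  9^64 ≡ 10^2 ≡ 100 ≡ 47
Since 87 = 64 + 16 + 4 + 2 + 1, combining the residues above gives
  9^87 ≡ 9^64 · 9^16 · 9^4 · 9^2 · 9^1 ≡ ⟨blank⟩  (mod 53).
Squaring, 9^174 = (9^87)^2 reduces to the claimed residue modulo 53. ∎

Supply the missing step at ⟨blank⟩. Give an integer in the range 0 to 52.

9^64 · 9^16 · 9^4 · 9^2 · 9^1 ≡ 47 · 13 · 42 · 28 · 9 = 6466824.
6466824 mod 53 = 29, so 9^87 ≡ 29 (mod 53).

29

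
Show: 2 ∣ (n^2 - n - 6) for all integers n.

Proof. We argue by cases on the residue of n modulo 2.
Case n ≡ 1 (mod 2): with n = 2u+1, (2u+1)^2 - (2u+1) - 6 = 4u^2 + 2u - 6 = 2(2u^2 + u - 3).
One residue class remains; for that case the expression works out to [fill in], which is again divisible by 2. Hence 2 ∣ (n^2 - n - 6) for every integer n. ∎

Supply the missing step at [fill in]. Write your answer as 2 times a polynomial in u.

The residues treated are {1}, so the missing case is n ≡ 0 (mod 2); write n = 2u.
Then (2u)^2 - (2u) - 6 = 4u^2 - 2u - 6 = 2(2u^2 - u - 3).

2(2u^2 - u - 3)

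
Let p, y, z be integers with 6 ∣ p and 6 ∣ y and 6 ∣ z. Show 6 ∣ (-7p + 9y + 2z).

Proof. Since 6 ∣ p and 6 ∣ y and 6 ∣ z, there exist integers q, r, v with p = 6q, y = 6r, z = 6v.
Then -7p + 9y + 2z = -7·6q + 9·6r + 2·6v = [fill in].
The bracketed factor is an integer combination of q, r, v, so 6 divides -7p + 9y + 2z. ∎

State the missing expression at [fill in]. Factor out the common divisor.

6(-7q + 9r + 2v)

Each term has a factor of 6: -7·6q + 9·6r + 2·6v = 6·(-7q + 9r + 2v).
Since -7q + 9r + 2v is an integer, 6 ∣ (-7p + 9y + 2z).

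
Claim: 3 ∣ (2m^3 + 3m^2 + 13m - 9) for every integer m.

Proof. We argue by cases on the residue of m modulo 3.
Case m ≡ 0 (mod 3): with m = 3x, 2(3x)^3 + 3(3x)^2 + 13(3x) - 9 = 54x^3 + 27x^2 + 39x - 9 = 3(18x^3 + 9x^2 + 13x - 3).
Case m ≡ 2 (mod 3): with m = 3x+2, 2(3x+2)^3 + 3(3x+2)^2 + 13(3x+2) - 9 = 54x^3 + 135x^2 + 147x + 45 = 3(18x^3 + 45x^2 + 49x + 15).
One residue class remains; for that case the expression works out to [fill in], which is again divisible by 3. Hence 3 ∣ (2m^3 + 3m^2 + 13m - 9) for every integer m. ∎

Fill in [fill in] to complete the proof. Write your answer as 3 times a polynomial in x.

The residues treated are {0, 2}, so the missing case is m ≡ 1 (mod 3); write m = 3x+1.
Then 2(3x+1)^3 + 3(3x+1)^2 + 13(3x+1) - 9 = 54x^3 + 81x^2 + 75x + 9 = 3(18x^3 + 27x^2 + 25x + 3).

3(18x^3 + 27x^2 + 25x + 3)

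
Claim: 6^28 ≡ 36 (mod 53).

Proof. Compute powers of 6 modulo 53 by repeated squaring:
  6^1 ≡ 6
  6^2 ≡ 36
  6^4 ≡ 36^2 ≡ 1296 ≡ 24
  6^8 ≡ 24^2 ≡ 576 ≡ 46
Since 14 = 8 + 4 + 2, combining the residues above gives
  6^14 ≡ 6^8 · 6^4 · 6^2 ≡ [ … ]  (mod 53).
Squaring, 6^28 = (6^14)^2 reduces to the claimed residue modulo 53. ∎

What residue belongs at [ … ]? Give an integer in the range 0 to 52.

6^8 · 6^4 · 6^2 ≡ 46 · 24 · 36 = 39744.
39744 mod 53 = 47, so 6^14 ≡ 47 (mod 53).

47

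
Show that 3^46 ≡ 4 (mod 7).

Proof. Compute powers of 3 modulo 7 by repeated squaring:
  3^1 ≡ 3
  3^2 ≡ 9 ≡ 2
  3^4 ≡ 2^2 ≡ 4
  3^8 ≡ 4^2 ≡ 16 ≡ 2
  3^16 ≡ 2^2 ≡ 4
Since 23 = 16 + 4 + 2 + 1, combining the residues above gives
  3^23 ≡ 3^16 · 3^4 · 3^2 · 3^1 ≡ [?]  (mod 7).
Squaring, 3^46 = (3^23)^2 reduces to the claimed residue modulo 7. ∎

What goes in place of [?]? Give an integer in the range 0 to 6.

Multiply the listed residues: 4 · 4 · 2 · 3 = 16 → 32 → 96.
Reducing modulo 7: 96 = 13·7 + 5, so 3^23 ≡ 5.

5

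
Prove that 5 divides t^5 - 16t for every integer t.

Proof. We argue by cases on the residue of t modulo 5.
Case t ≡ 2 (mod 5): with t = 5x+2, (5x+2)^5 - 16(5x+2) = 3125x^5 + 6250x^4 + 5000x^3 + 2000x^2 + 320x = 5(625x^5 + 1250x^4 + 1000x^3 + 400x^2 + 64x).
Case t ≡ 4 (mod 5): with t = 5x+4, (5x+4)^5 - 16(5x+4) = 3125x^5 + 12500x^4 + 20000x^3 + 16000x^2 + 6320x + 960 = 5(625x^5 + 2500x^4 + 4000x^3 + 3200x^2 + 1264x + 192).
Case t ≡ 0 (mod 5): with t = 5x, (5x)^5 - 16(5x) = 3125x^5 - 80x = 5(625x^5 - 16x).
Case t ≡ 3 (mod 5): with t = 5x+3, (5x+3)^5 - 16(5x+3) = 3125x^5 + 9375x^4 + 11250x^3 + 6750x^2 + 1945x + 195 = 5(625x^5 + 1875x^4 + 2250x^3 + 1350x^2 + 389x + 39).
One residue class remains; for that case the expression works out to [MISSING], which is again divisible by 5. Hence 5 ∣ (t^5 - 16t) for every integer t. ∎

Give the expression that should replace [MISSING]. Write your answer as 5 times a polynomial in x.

The residues treated are {2, 4, 0, 3}, so the missing case is t ≡ 1 (mod 5); write t = 5x+1.
Then (5x+1)^5 - 16(5x+1) = 3125x^5 + 3125x^4 + 1250x^3 + 250x^2 - 55x - 15 = 5(625x^5 + 625x^4 + 250x^3 + 50x^2 - 11x - 3).

5(625x^5 + 625x^4 + 250x^3 + 50x^2 - 11x - 3)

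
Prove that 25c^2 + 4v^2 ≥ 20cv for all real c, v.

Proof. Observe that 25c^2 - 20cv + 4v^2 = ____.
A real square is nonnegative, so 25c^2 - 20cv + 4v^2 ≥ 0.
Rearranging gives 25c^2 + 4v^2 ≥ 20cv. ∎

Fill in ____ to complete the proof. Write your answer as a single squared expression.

(5c - 2v)^2

The leading and trailing coefficients are 5^2 and 2^2, and 20 = 2·5·2, so the trinomial is (5c - 2v)^2.
Hence 25c^2 - 20cv + 4v^2 ≥ 0.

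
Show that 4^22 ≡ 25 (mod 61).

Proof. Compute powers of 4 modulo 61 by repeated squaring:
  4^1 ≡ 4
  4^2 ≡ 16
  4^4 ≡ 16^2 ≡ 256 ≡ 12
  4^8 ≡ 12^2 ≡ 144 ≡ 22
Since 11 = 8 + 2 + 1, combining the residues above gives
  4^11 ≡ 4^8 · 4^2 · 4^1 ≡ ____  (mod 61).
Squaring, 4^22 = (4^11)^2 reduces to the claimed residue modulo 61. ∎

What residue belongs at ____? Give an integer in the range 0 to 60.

4^8 · 4^2 · 4^1 ≡ 22 · 16 · 4 = 1408.
1408 mod 61 = 5, so 4^11 ≡ 5 (mod 61).

5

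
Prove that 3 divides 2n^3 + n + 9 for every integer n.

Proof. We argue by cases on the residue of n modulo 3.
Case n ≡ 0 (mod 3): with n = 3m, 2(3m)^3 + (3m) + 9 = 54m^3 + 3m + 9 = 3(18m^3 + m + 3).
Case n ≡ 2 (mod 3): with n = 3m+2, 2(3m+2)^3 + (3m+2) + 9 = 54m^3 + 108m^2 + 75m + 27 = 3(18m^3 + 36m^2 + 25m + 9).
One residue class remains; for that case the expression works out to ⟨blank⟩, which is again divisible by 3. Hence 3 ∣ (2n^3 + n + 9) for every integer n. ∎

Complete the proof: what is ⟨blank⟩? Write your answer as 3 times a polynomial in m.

The residues treated are {0, 2}, so the missing case is n ≡ 1 (mod 3); write n = 3m+1.
Then 2(3m+1)^3 + (3m+1) + 9 = 54m^3 + 54m^2 + 21m + 12 = 3(18m^3 + 18m^2 + 7m + 4).

3(18m^3 + 18m^2 + 7m + 4)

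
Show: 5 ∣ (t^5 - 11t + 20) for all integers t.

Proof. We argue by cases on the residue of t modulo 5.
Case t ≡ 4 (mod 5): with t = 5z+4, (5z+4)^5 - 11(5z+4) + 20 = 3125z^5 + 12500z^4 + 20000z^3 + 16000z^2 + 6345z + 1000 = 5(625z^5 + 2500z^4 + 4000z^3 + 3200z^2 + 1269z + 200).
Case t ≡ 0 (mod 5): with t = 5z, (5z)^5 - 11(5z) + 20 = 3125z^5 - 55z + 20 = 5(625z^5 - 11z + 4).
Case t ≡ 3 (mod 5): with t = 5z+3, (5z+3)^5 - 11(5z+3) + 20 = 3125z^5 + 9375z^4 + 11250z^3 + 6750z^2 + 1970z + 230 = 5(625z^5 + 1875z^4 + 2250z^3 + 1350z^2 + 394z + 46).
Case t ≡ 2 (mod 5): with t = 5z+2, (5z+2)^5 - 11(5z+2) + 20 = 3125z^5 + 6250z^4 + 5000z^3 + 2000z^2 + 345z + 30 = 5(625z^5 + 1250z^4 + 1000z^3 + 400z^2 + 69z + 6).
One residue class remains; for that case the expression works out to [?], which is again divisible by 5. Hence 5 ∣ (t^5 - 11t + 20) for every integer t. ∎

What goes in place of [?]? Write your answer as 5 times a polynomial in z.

The residues treated are {4, 0, 3, 2}, so the missing case is t ≡ 1 (mod 5); write t = 5z+1.
Then (5z+1)^5 - 11(5z+1) + 20 = 3125z^5 + 3125z^4 + 1250z^3 + 250z^2 - 30z + 10 = 5(625z^5 + 625z^4 + 250z^3 + 50z^2 - 6z + 2).

5(625z^5 + 625z^4 + 250z^3 + 50z^2 - 6z + 2)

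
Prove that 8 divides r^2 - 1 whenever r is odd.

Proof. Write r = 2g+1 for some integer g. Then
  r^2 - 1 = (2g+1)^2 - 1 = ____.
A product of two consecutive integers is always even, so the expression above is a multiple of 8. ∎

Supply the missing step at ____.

4g(g + 1)

(2g+1)^2 - 1 = 4g^2 + 4g + 1 - 1 = 4g^2 + 4g = 4g(g+1).
Since g and g+1 are consecutive, g(g+1) is even, and 4·(even) is a multiple of 8.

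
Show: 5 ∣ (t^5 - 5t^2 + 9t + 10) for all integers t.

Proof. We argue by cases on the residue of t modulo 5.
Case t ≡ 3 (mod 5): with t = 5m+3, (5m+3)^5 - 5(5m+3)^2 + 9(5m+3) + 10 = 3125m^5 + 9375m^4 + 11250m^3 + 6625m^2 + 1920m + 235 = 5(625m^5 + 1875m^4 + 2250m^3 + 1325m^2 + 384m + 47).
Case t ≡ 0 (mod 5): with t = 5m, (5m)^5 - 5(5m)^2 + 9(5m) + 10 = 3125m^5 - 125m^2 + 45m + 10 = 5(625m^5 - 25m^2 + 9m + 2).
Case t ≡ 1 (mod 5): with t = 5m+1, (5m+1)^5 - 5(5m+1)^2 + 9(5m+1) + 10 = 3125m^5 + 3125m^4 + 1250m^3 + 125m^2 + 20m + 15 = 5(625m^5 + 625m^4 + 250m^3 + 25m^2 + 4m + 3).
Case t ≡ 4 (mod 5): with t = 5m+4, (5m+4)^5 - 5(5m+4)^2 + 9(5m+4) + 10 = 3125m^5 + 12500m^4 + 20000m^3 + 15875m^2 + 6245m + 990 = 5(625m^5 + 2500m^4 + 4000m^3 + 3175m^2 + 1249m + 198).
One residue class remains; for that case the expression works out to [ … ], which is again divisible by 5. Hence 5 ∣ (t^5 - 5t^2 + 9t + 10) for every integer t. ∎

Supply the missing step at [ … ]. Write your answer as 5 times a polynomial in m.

5(625m^5 + 1250m^4 + 1000m^3 + 375m^2 + 69m + 8)

Only t ≡ 2 (mod 5) is unaccounted for. Put t = 5m+2:
(5m+2)^5 - 5(5m+2)^2 + 9(5m+2) + 10 expands to 3125m^5 + 6250m^4 + 5000m^3 + 1875m^2 + 345m + 40,
and factoring out 5 leaves 5(625m^5 + 1250m^4 + 1000m^3 + 375m^2 + 69m + 8).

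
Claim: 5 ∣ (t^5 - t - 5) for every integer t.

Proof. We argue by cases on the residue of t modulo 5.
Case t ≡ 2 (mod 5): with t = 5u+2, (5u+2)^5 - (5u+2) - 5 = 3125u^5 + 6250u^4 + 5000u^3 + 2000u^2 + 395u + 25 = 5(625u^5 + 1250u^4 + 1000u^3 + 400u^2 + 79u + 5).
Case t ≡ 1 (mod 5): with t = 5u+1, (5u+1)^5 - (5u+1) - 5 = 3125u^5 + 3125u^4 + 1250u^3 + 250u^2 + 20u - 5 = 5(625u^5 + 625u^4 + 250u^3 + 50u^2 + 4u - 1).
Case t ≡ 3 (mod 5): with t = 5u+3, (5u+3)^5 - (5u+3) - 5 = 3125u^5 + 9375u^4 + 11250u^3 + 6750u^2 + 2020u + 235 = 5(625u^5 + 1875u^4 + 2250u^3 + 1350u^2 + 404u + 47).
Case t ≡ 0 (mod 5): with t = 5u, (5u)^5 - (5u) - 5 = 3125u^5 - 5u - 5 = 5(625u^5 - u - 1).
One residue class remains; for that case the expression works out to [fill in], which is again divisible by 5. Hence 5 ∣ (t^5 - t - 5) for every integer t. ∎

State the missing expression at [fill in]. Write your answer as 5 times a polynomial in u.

Only t ≡ 4 (mod 5) is unaccounted for. Put t = 5u+4:
(5u+4)^5 - (5u+4) - 5 expands to 3125u^5 + 12500u^4 + 20000u^3 + 16000u^2 + 6395u + 1015,
and factoring out 5 leaves 5(625u^5 + 2500u^4 + 4000u^3 + 3200u^2 + 1279u + 203).

5(625u^5 + 2500u^4 + 4000u^3 + 3200u^2 + 1279u + 203)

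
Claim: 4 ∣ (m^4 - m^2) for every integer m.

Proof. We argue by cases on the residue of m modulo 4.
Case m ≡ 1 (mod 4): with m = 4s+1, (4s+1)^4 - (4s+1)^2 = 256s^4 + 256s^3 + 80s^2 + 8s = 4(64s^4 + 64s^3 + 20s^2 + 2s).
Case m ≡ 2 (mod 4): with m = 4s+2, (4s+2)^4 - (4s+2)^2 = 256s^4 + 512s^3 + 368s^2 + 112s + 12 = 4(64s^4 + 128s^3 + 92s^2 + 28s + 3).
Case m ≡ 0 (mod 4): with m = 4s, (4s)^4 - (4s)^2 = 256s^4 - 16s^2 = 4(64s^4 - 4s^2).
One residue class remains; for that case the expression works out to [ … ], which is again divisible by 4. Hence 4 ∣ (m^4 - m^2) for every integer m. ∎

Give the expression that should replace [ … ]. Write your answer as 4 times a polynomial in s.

4(64s^4 + 192s^3 + 212s^2 + 102s + 18)

Only m ≡ 3 (mod 4) is unaccounted for. Put m = 4s+3:
(4s+3)^4 - (4s+3)^2 expands to 256s^4 + 768s^3 + 848s^2 + 408s + 72,
and factoring out 4 leaves 4(64s^4 + 192s^3 + 212s^2 + 102s + 18).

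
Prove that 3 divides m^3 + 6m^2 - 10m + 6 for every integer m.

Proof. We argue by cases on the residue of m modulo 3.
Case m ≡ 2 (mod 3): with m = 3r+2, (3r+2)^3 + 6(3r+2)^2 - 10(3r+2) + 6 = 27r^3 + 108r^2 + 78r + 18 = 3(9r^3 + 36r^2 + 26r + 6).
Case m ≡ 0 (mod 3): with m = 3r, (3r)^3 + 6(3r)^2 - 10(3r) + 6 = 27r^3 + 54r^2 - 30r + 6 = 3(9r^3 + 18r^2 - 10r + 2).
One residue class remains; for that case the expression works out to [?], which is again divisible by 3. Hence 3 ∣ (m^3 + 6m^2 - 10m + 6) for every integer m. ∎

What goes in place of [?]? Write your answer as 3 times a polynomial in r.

The residues treated are {2, 0}, so the missing case is m ≡ 1 (mod 3); write m = 3r+1.
Then (3r+1)^3 + 6(3r+1)^2 - 10(3r+1) + 6 = 27r^3 + 81r^2 + 15r + 3 = 3(9r^3 + 27r^2 + 5r + 1).

3(9r^3 + 27r^2 + 5r + 1)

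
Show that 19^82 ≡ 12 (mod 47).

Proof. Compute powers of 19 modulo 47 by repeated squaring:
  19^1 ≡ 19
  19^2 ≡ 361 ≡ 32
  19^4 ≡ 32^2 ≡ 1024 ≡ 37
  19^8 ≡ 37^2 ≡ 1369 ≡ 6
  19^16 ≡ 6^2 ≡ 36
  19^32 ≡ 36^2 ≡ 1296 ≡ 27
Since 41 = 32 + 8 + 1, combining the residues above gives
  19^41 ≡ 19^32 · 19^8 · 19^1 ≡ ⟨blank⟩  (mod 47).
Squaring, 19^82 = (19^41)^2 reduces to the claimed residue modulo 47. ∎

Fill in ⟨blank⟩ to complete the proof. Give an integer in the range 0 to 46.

23

19^32 · 19^8 · 19^1 ≡ 27 · 6 · 19 = 3078.
3078 mod 47 = 23, so 19^41 ≡ 23 (mod 47).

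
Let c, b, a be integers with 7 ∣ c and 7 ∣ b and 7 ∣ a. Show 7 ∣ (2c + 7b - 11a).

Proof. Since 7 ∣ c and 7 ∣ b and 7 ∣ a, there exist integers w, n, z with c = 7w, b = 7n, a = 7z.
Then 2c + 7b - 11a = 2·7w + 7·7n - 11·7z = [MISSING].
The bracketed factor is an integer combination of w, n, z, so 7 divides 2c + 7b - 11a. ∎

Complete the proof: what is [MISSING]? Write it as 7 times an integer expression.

7(7n + 2w - 11z)

Each term has a factor of 7: 2·7w + 7·7n - 11·7z = 7·(7n + 2w - 11z).
Since 7n + 2w - 11z is an integer, 7 ∣ (2c + 7b - 11a).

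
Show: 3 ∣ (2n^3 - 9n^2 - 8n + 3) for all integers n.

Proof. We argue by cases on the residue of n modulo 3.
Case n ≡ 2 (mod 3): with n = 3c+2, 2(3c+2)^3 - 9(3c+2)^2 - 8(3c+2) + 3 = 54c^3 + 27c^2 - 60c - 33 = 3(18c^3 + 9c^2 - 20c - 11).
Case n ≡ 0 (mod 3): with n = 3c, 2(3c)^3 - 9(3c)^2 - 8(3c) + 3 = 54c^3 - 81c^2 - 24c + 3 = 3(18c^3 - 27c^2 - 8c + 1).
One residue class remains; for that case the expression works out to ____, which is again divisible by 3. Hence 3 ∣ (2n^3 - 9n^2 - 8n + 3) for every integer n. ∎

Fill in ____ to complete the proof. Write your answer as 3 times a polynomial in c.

3(18c^3 - 9c^2 - 20c - 4)

Only n ≡ 1 (mod 3) is unaccounted for. Put n = 3c+1:
2(3c+1)^3 - 9(3c+1)^2 - 8(3c+1) + 3 expands to 54c^3 - 27c^2 - 60c - 12,
and factoring out 3 leaves 3(18c^3 - 9c^2 - 20c - 4).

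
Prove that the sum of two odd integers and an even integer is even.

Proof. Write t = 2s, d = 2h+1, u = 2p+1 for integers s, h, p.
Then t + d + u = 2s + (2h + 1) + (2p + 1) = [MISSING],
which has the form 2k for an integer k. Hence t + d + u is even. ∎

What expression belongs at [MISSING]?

2(h + p + s + 1)

2s + (2h + 1) + (2p + 1) = 2h + 2p + 2s + 2
= 2(h + p + s + 1).
Since h + p + s + 1 is an integer, the sum is of the form 2k for an integer k.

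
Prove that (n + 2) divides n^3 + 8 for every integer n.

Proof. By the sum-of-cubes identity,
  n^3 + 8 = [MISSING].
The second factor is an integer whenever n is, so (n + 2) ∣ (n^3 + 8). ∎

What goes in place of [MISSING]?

(n + 2)(n^2 - 2n + 4)

Polynomial division of n^3 + 8 by n + 2 leaves remainder 0 and quotient n^2 - 2n + 4.
Hence n^3 + 8 = (n + 2)(n^2 - 2n + 4).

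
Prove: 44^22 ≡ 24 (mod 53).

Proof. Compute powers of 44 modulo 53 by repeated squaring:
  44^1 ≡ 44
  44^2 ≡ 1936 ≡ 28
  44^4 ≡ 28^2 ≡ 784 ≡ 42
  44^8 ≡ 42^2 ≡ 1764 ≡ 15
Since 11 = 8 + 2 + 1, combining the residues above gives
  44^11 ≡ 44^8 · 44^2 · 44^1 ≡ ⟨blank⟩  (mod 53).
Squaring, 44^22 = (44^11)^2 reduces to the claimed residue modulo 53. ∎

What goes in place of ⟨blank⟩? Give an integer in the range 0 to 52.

Multiply the listed residues: 15 · 28 · 44 = 420 → 18480.
Reducing modulo 53: 18480 = 348·53 + 36, so 44^11 ≡ 36.

36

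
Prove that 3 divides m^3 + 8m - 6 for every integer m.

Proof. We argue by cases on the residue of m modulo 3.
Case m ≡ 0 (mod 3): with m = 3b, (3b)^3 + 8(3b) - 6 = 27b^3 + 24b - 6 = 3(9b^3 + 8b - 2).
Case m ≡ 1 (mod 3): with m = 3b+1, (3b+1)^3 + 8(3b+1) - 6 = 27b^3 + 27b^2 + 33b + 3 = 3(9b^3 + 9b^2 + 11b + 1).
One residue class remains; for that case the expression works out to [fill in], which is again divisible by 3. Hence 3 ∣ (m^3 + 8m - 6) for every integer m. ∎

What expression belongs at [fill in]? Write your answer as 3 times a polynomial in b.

The residues treated are {0, 1}, so the missing case is m ≡ 2 (mod 3); write m = 3b+2.
Then (3b+2)^3 + 8(3b+2) - 6 = 27b^3 + 54b^2 + 60b + 18 = 3(9b^3 + 18b^2 + 20b + 6).

3(9b^3 + 18b^2 + 20b + 6)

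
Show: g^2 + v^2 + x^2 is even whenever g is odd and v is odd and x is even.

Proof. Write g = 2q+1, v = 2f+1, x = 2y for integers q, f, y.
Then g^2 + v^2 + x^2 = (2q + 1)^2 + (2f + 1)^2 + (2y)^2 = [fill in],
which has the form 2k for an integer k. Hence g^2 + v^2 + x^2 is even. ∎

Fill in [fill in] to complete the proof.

2(2f^2 + 2f + 2q^2 + 2q + 2y^2 + 1)

Expanding: (2q + 1)^2 + (2f + 1)^2 + (2y)^2 = 4f^2 + 4f + 4q^2 + 4q + 4y^2 + 2.
Every term is even; pulling out the factor of 2 gives 2(2f^2 + 2f + 2q^2 + 2q + 2y^2 + 1).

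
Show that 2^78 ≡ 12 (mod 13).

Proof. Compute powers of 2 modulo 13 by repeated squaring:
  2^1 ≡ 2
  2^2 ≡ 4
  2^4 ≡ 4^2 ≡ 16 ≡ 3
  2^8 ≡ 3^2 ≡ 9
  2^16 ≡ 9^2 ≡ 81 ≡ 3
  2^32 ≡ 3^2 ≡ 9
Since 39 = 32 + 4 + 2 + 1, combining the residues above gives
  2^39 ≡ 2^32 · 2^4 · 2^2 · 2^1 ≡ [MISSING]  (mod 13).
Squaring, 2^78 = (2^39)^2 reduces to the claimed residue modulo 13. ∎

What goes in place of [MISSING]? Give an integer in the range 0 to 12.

8

2^32 · 2^4 · 2^2 · 2^1 ≡ 9 · 3 · 4 · 2 = 216.
216 mod 13 = 8, so 2^39 ≡ 8 (mod 13).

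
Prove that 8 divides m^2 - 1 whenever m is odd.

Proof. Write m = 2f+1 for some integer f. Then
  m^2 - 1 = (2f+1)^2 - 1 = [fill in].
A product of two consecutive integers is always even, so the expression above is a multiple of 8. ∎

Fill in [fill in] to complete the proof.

4f(f + 1)

(2f+1)^2 - 1 = 4f^2 + 4f + 1 - 1 = 4f^2 + 4f = 4f(f+1).
Since f and f+1 are consecutive, f(f+1) is even, and 4·(even) is a multiple of 8.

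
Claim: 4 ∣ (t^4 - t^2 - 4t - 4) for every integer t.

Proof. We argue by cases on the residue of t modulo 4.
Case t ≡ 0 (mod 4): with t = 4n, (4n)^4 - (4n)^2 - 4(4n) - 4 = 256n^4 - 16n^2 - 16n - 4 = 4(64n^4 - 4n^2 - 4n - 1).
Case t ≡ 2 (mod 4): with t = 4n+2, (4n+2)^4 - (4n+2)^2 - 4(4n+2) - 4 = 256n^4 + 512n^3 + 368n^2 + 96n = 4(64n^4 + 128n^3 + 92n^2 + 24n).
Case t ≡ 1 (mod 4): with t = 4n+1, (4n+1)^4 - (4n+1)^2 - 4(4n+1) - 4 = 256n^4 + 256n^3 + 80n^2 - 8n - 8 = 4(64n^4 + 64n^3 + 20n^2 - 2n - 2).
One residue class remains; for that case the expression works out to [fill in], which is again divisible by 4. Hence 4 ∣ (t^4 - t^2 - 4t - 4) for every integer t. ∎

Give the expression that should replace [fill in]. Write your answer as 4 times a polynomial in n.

4(64n^4 + 192n^3 + 212n^2 + 98n + 14)

The residues treated are {0, 2, 1}, so the missing case is t ≡ 3 (mod 4); write t = 4n+3.
Then (4n+3)^4 - (4n+3)^2 - 4(4n+3) - 4 = 256n^4 + 768n^3 + 848n^2 + 392n + 56 = 4(64n^4 + 192n^3 + 212n^2 + 98n + 14).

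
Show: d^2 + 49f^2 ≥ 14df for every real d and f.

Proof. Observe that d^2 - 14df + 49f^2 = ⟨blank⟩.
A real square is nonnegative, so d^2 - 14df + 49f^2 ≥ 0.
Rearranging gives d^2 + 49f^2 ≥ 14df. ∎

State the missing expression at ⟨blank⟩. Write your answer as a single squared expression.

(d - 7f)^2

d^2 - 14df + 49f^2 is a perfect-square trinomial: the outer terms are (d)^2 and (7f)^2, and the cross term is -2·d·7f.
So d^2 - 14df + 49f^2 = (d - 7f)^2 ≥ 0.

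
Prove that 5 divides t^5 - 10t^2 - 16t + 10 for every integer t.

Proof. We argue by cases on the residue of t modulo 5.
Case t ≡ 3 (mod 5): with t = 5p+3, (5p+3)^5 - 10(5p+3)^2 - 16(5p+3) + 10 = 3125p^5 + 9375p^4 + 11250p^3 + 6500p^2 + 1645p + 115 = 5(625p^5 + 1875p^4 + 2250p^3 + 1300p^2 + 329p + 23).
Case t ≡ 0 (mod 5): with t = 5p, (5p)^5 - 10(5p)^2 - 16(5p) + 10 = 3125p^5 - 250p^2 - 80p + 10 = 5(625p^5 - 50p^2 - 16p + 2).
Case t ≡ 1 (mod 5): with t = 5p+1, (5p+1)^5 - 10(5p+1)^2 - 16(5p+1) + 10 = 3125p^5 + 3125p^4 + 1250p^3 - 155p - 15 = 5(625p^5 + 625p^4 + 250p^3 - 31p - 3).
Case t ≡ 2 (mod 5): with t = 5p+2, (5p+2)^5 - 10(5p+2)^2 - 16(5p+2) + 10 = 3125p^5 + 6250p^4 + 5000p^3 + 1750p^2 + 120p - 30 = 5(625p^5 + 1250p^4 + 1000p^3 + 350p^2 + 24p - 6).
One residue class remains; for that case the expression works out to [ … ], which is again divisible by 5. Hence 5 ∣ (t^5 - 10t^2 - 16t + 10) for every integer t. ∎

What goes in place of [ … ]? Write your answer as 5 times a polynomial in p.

5(625p^5 + 2500p^4 + 4000p^3 + 3150p^2 + 1184p + 162)

The residues treated are {3, 0, 1, 2}, so the missing case is t ≡ 4 (mod 5); write t = 5p+4.
Then (5p+4)^5 - 10(5p+4)^2 - 16(5p+4) + 10 = 3125p^5 + 12500p^4 + 20000p^3 + 15750p^2 + 5920p + 810 = 5(625p^5 + 2500p^4 + 4000p^3 + 3150p^2 + 1184p + 162).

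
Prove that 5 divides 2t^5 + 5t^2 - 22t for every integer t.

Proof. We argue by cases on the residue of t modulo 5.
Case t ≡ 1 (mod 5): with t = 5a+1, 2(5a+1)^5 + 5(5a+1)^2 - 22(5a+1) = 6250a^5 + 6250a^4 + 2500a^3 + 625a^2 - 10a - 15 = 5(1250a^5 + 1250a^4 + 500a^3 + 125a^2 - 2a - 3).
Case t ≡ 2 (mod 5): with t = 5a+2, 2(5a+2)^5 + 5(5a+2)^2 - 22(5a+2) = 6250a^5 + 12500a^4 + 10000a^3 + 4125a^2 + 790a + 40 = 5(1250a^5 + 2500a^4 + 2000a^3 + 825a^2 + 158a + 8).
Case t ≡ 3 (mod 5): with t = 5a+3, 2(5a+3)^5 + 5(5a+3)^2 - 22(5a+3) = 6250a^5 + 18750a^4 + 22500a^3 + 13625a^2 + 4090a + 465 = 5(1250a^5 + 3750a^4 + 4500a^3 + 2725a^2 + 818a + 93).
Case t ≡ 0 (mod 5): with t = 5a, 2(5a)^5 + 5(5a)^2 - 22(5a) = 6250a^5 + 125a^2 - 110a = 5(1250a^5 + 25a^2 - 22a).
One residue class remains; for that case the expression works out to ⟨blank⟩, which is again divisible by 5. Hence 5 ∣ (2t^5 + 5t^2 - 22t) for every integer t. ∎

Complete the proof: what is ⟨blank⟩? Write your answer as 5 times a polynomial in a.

5(1250a^5 + 5000a^4 + 8000a^3 + 6425a^2 + 2578a + 408)

The residues treated are {1, 2, 3, 0}, so the missing case is t ≡ 4 (mod 5); write t = 5a+4.
Then 2(5a+4)^5 + 5(5a+4)^2 - 22(5a+4) = 6250a^5 + 25000a^4 + 40000a^3 + 32125a^2 + 12890a + 2040 = 5(1250a^5 + 5000a^4 + 8000a^3 + 6425a^2 + 2578a + 408).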